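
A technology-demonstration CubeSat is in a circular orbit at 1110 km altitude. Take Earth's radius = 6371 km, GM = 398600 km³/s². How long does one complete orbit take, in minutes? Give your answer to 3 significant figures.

Semi-major axis a = 6371 + 1110 = 7481 km. Period T = 2π√(a³/μ) = 2π√(7481³/398600) = 6439.5 s = 107.32 min.

107 min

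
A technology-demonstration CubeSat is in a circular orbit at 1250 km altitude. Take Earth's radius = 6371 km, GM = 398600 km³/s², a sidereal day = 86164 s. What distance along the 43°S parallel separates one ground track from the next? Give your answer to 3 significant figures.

Semi-major axis a = 6371 + 1250 = 7621 km. Period T = 2π√(a³/μ) = 2π√(7621³/398600) = 6621.1 s = 110.35 min.
Node shift per orbit = (6621.1/86164) × 360° = 27.66°.
Equatorial spacing = 27.66 × 111.2 km/° = 3076 km.
At 43° latitude, spacing = 3076 × cos(43°) = 2250 km.

2250 km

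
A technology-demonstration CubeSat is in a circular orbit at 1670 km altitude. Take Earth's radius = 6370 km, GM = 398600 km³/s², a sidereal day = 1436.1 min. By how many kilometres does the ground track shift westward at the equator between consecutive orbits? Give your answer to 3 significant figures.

Semi-major axis a = 6370 + 1670 = 8040 km. Period T = 2π√(a³/μ) = 2π√(8040³/398600) = 7174.6 s = 119.58 min.
During one orbit Earth rotates (7174.6 / 86166) × 360° = 29.98°.
At the equator that is 29.98° × (2π·6370/360) km/° = 29.98 × 111.2 = 3333 km.

3330 km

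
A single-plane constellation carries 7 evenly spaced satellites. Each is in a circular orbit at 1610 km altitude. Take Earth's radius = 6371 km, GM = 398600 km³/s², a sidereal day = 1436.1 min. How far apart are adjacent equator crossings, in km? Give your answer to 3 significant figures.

471 km

Semi-major axis a = 6371 + 1610 = 7981 km. Period T = 2π√(a³/μ) = 2π√(7981³/398600) = 7095.7 s = 118.26 min.
Single-satellite node shift = (7095.7/86166) × 360° = 29.65°.
With 7 satellites evenly phased, successive equator crossings are 29.65/7 = 4.235° apart.
That is 4.235 × 111.2 = 471 km at the equator.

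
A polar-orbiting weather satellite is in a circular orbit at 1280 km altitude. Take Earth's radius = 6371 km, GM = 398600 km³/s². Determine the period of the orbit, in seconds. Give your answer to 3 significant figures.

6660 seconds

Semi-major axis a = 6371 + 1280 = 7651 km. Period T = 2π√(a³/μ) = 2π√(7651³/398600) = 6660.2 s = 111.00 min.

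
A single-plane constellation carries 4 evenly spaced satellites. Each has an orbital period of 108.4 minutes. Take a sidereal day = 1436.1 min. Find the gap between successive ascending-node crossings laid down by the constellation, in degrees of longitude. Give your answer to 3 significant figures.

T = 108.4 min = 6504.0 s.
Single-satellite node shift = (6504.0/86166) × 360° = 27.17°.
With 4 satellites evenly phased, successive equator crossings are 27.17/4 = 6.793° apart.

6.79°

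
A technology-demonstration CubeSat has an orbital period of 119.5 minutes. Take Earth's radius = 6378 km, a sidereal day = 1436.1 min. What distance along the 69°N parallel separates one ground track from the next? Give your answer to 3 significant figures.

1200 km

T = 119.5 min = 7170.0 s.
Node shift per orbit = (7170.0/86166) × 360° = 29.96°.
Equatorial spacing = 29.96 × 111.3 km/° = 3335 km.
At 69° latitude, spacing = 3335 × cos(69°) = 1195 km.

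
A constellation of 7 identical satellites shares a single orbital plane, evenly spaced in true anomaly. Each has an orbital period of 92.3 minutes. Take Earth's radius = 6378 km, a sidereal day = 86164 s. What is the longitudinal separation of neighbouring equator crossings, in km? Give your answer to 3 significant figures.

368 km

T = 92.3 min = 5538.0 s.
Single-satellite node shift = (5538.0/86164) × 360° = 23.14°.
With 7 satellites evenly phased, successive equator crossings are 23.14/7 = 3.305° apart.
That is 3.305 × 111.3 = 368 km at the equator.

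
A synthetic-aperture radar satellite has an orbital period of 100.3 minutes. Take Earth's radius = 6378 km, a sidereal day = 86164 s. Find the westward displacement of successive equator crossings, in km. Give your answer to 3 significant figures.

2800 km

T = 100.3 min = 6018.0 s.
During one orbit Earth rotates (6018.0 / 86164) × 360° = 25.14°.
At the equator that is 25.14° × (2π·6378/360) km/° = 25.14 × 111.3 = 2799 km.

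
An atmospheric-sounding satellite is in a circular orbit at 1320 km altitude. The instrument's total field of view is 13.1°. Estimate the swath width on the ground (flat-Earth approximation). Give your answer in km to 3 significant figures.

303 km

Half-angle = 13.1°/2 = 6.55°.
Swath width ≈ 2h·tan(θ/2) = 2 × 1320 × tan(6.55°) = 303.1 km.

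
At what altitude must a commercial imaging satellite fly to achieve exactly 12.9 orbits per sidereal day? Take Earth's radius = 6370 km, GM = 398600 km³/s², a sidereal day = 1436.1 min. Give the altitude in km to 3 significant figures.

1300 km

Required period T = 86166 / 12.9 = 6679.5 s.
From T = 2π√(a³/μ): a = (μ T²/4π²)^(1/3) = (398600 × 6679.5² / 4π²)^(1/3) = 7666 km.
Altitude h = a − R = 7666 − 6370 = 1296 km.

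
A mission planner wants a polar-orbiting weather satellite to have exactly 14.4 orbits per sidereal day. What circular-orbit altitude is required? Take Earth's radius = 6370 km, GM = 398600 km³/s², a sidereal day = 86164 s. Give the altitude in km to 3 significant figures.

754 km

Required period T = 86164 / 14.4 = 5983.6 s.
From T = 2π√(a³/μ): a = (μ T²/4π²)^(1/3) = (398600 × 5983.6² / 4π²)^(1/3) = 7124 km.
Altitude h = a − R = 7124 − 6370 = 754 km.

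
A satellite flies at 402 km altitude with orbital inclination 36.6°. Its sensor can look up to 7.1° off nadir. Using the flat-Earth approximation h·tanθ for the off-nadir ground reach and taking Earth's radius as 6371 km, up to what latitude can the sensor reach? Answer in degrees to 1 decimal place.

37.1°

For a prograde orbit the ground track reaches latitude ±i = ±36.6°.
Sensor half-swath on the ground ≈ 402·tan(7.1°) = 50 km = 0.45° of latitude.
Maximum observable latitude ≈ 36.6 + 0.45 = 37.1°.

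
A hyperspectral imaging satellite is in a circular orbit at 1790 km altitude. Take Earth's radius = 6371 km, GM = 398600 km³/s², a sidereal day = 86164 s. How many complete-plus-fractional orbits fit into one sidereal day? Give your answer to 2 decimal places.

Semi-major axis a = 6371 + 1790 = 8161 km. Period T = 2π√(a³/μ) = 2π√(8161³/398600) = 7337.1 s = 122.29 min.
Orbits per sidereal day = 86164 / 7337.1 = 11.744.

11.74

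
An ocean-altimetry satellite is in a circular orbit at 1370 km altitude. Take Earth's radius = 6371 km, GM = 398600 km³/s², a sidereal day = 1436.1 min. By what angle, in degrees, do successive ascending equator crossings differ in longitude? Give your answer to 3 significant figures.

Semi-major axis a = 6371 + 1370 = 7741 km. Period T = 2π√(a³/μ) = 2π√(7741³/398600) = 6778.1 s = 112.97 min.
During one orbit Earth rotates (6778.1 / 86166) × 360° = 28.32°.

28.3°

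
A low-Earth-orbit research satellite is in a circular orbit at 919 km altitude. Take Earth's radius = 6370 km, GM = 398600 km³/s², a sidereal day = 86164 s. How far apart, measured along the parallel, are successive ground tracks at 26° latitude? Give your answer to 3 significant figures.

2590 km

Semi-major axis a = 6370 + 919 = 7289 km. Period T = 2π√(a³/μ) = 2π√(7289³/398600) = 6193.2 s = 103.22 min.
Node shift per orbit = (6193.2/86164) × 360° = 25.88°.
Equatorial spacing = 25.88 × 111.2 km/° = 2877 km.
At 26° latitude, spacing = 2877 × cos(26°) = 2586 km.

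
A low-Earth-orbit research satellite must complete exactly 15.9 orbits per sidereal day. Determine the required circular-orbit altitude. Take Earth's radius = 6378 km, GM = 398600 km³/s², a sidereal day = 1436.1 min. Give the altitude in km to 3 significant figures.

290 km

Required period T = 86166 / 15.9 = 5419.2 s.
From T = 2π√(a³/μ): a = (μ T²/4π²)^(1/3) = (398600 × 5419.2² / 4π²)^(1/3) = 6668 km.
Altitude h = a − R = 6668 − 6378 = 290 km.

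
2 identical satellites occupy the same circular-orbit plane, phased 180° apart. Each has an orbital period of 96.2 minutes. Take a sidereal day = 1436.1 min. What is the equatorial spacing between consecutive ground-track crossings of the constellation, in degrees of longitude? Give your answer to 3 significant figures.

12.1°

T = 96.2 min = 5772.0 s.
Single-satellite node shift = (5772.0/86166) × 360° = 24.12°.
With 2 satellites evenly phased, successive equator crossings are 24.12/2 = 12.058° apart.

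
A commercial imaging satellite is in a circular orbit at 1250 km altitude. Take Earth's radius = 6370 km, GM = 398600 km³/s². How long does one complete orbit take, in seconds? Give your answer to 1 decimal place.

6619.8 seconds

Semi-major axis a = 6370 + 1250 = 7620 km. Period T = 2π√(a³/μ) = 2π√(7620³/398600) = 6619.8 s = 110.33 min.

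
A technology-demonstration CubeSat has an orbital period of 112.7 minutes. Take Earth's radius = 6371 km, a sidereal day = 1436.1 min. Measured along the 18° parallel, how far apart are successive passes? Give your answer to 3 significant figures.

T = 112.7 min = 6762.0 s.
Node shift per orbit = (6762.0/86166) × 360° = 28.25°.
Equatorial spacing = 28.25 × 111.2 km/° = 3141 km.
At 18° latitude, spacing = 3141 × cos(18°) = 2988 km.

2990 km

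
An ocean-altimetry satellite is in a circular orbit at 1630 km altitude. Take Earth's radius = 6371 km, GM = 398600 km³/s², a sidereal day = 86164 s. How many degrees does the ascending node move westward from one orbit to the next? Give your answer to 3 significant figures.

Semi-major axis a = 6371 + 1630 = 8001 km. Period T = 2π√(a³/μ) = 2π√(8001³/398600) = 7122.4 s = 118.71 min.
During one orbit Earth rotates (7122.4 / 86164) × 360° = 29.76°.

29.8°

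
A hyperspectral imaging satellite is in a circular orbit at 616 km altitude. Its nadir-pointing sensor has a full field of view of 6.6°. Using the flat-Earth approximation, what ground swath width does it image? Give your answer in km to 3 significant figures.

Half-angle = 6.6°/2 = 3.3°.
Swath width ≈ 2h·tan(θ/2) = 2 × 616 × tan(3.3°) = 71.0 km.

71.0 km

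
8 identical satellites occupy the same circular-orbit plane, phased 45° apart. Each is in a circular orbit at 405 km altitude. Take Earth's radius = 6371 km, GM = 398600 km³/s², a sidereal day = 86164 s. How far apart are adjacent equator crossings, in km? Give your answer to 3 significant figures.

322 km

Semi-major axis a = 6371 + 405 = 6776 km. Period T = 2π√(a³/μ) = 2π√(6776³/398600) = 5551.0 s = 92.52 min.
Single-satellite node shift = (5551.0/86164) × 360° = 23.19°.
With 8 satellites evenly phased, successive equator crossings are 23.19/8 = 2.899° apart.
That is 2.899 × 111.2 = 322 km at the equator.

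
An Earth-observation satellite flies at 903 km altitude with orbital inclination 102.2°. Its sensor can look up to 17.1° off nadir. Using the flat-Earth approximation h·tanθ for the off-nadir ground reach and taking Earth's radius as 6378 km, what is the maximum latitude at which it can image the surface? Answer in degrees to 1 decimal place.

80.3°

Retrograde orbit: the ground track reaches ±(180° − i) = ±(180 − 102.2) = ±77.8°.
Sensor half-swath on the ground ≈ 903·tan(17.1°) = 278 km = 2.50° of latitude.
Maximum observable latitude ≈ 77.8 + 2.50 = 80.3°.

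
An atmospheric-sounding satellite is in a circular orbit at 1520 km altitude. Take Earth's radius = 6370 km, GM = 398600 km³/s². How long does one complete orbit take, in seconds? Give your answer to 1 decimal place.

Semi-major axis a = 6370 + 1520 = 7890 km. Period T = 2π√(a³/μ) = 2π√(7890³/398600) = 6974.7 s = 116.25 min.

6974.7 seconds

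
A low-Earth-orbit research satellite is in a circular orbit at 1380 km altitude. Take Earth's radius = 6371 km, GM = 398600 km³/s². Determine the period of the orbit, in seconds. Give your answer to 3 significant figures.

Semi-major axis a = 6371 + 1380 = 7751 km. Period T = 2π√(a³/μ) = 2π√(7751³/398600) = 6791.2 s = 113.19 min.

6790 seconds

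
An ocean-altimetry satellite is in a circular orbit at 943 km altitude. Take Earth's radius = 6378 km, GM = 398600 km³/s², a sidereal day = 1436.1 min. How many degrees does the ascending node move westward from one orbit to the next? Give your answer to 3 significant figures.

26.0°

Semi-major axis a = 6378 + 943 = 7321 km. Period T = 2π√(a³/μ) = 2π√(7321³/398600) = 6234.0 s = 103.90 min.
During one orbit Earth rotates (6234.0 / 86166) × 360° = 26.05°.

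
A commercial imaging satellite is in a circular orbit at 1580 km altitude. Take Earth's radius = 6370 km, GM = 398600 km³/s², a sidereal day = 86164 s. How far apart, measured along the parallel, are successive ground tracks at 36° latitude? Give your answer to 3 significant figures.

2650 km

Semi-major axis a = 6370 + 1580 = 7950 km. Period T = 2π√(a³/μ) = 2π√(7950³/398600) = 7054.4 s = 117.57 min.
Node shift per orbit = (7054.4/86164) × 360° = 29.47°.
Equatorial spacing = 29.47 × 111.2 km/° = 3277 km.
At 36° latitude, spacing = 3277 × cos(36°) = 2651 km.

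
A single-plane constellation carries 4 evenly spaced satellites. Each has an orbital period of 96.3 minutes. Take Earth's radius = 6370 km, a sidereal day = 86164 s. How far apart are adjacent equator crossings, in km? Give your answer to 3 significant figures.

T = 96.3 min = 5778.0 s.
Single-satellite node shift = (5778.0/86164) × 360° = 24.14°.
With 4 satellites evenly phased, successive equator crossings are 24.14/4 = 6.035° apart.
That is 6.035 × 111.2 = 671 km at the equator.

671 km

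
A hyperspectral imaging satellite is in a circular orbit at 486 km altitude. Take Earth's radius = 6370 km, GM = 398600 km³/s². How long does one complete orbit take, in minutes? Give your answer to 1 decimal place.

94.2 min

Semi-major axis a = 6370 + 486 = 6856 km. Period T = 2π√(a³/μ) = 2π√(6856³/398600) = 5649.6 s = 94.16 min.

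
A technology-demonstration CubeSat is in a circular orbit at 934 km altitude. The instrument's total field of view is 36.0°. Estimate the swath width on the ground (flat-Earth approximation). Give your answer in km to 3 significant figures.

607 km

Half-angle = 36.0°/2 = 18°.
Swath width ≈ 2h·tan(θ/2) = 2 × 934 × tan(18°) = 606.9 km.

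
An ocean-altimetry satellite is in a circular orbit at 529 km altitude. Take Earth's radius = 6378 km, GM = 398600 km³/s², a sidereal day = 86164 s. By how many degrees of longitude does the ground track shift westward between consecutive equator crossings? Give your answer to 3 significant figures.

Semi-major axis a = 6378 + 529 = 6907 km. Period T = 2π√(a³/μ) = 2π√(6907³/398600) = 5712.8 s = 95.21 min.
During one orbit Earth rotates (5712.8 / 86164) × 360° = 23.87°.

23.9°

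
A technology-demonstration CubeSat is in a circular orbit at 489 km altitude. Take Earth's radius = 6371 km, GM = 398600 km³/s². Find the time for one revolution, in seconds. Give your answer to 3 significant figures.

5650 seconds

Semi-major axis a = 6371 + 489 = 6860 km. Period T = 2π√(a³/μ) = 2π√(6860³/398600) = 5654.5 s = 94.24 min.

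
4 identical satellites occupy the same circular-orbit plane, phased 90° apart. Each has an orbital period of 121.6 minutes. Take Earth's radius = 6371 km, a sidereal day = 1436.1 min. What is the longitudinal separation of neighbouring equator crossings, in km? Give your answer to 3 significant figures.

T = 121.6 min = 7296.0 s.
Single-satellite node shift = (7296.0/86166) × 360° = 30.48°.
With 4 satellites evenly phased, successive equator crossings are 30.48/4 = 7.621° apart.
That is 7.621 × 111.2 = 847 km at the equator.

847 km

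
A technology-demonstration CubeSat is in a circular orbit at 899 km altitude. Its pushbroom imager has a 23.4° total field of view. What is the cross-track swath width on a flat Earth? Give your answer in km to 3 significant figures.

Half-angle = 23.4°/2 = 11.7°.
Swath width ≈ 2h·tan(θ/2) = 2 × 899 × tan(11.7°) = 372.3 km.

372 km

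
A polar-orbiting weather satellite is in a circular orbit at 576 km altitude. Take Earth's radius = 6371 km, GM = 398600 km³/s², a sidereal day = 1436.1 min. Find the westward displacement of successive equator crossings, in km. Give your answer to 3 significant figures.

Semi-major axis a = 6371 + 576 = 6947 km. Period T = 2π√(a³/μ) = 2π√(6947³/398600) = 5762.4 s = 96.04 min.
During one orbit Earth rotates (5762.4 / 86166) × 360° = 24.08°.
At the equator that is 24.08° × (2π·6371/360) km/° = 24.08 × 111.2 = 2677 km.

2680 km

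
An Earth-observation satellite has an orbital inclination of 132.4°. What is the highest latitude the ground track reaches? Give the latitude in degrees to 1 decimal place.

Retrograde orbit: the ground track reaches ±(180° − i) = ±(180 − 132.4) = ±47.6°.

47.6°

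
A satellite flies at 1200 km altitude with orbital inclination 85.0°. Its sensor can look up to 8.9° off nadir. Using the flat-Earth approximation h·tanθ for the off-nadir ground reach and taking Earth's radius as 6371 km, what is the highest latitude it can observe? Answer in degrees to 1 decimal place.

86.7°

For a prograde orbit the ground track reaches latitude ±i = ±85.0°.
Sensor half-swath on the ground ≈ 1200·tan(8.9°) = 188 km = 1.69° of latitude.
Maximum observable latitude ≈ 85.0 + 1.69 = 86.7°.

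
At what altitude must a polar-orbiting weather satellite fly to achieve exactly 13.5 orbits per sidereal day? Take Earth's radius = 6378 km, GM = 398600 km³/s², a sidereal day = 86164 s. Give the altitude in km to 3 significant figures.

Required period T = 86164 / 13.5 = 6382.5 s.
From T = 2π√(a³/μ): a = (μ T²/4π²)^(1/3) = (398600 × 6382.5² / 4π²)^(1/3) = 7437 km.
Altitude h = a − R = 7437 − 6378 = 1059 km.

1060 km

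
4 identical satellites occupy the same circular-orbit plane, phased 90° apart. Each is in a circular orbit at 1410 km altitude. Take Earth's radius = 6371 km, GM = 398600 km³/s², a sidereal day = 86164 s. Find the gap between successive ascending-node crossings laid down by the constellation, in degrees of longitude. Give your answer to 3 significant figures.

7.13°

Semi-major axis a = 6371 + 1410 = 7781 km. Period T = 2π√(a³/μ) = 2π√(7781³/398600) = 6830.7 s = 113.84 min.
Single-satellite node shift = (6830.7/86164) × 360° = 28.54°.
With 4 satellites evenly phased, successive equator crossings are 28.54/4 = 7.135° apart.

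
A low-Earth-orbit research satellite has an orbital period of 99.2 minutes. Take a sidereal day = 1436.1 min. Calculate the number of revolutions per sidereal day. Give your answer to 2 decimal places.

14.48

T = 99.2 min = 5952.0 s.
Orbits per sidereal day = 86166 / 5952.0 = 14.477.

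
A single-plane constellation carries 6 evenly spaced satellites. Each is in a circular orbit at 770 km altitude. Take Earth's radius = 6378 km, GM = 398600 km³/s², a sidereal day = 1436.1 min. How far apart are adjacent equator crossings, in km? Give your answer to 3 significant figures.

Semi-major axis a = 6378 + 770 = 7148 km. Period T = 2π√(a³/μ) = 2π√(7148³/398600) = 6014.3 s = 100.24 min.
Single-satellite node shift = (6014.3/86166) × 360° = 25.13°.
With 6 satellites evenly phased, successive equator crossings are 25.13/6 = 4.188° apart.
That is 4.188 × 111.3 = 466 km at the equator.

466 km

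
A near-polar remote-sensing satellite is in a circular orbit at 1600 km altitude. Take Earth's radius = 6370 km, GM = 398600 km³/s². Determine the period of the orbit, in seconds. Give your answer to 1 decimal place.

7081.1 seconds

Semi-major axis a = 6370 + 1600 = 7970 km. Period T = 2π√(a³/μ) = 2π√(7970³/398600) = 7081.1 s = 118.02 min.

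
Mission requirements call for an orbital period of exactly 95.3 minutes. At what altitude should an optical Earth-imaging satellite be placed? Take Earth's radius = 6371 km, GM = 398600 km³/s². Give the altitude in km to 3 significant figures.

T = 95.3 min = 5718.0 s.
From T = 2π√(a³/μ): a = (μ T²/4π²)^(1/3) = (398600 × 5718.0² / 4π²)^(1/3) = 6911 km.
Altitude h = a − R = 6911 − 6371 = 540 km.

540 km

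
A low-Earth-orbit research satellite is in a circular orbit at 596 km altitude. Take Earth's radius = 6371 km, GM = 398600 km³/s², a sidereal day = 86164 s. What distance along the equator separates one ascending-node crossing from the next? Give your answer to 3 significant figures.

2690 km

Semi-major axis a = 6371 + 596 = 6967 km. Period T = 2π√(a³/μ) = 2π√(6967³/398600) = 5787.4 s = 96.46 min.
During one orbit Earth rotates (5787.4 / 86164) × 360° = 24.18°.
At the equator that is 24.18° × (2π·6371/360) km/° = 24.18 × 111.2 = 2689 km.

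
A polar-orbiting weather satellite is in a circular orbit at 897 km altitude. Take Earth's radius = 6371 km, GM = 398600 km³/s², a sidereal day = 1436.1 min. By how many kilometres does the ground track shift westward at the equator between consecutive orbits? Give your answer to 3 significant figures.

2860 km

Semi-major axis a = 6371 + 897 = 7268 km. Period T = 2π√(a³/μ) = 2π√(7268³/398600) = 6166.4 s = 102.77 min.
During one orbit Earth rotates (6166.4 / 86166) × 360° = 25.76°.
At the equator that is 25.76° × (2π·6371/360) km/° = 25.76 × 111.2 = 2865 km.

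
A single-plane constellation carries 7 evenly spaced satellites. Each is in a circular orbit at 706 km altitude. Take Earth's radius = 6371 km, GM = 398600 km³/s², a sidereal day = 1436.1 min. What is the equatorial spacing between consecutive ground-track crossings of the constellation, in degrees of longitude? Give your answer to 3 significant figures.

3.54°

Semi-major axis a = 6371 + 706 = 7077 km. Period T = 2π√(a³/μ) = 2π√(7077³/398600) = 5925.0 s = 98.75 min.
Single-satellite node shift = (5925.0/86166) × 360° = 24.75°.
With 7 satellites evenly phased, successive equator crossings are 24.75/7 = 3.536° apart.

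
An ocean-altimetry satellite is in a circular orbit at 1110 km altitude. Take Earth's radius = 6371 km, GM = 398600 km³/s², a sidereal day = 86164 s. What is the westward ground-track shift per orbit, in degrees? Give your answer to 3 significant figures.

26.9°

Semi-major axis a = 6371 + 1110 = 7481 km. Period T = 2π√(a³/μ) = 2π√(7481³/398600) = 6439.5 s = 107.32 min.
During one orbit Earth rotates (6439.5 / 86164) × 360° = 26.90°.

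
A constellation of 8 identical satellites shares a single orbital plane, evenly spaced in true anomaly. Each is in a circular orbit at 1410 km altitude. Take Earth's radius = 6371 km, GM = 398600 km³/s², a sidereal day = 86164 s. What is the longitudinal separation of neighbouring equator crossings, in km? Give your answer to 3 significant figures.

Semi-major axis a = 6371 + 1410 = 7781 km. Period T = 2π√(a³/μ) = 2π√(7781³/398600) = 6830.7 s = 113.84 min.
Single-satellite node shift = (6830.7/86164) × 360° = 28.54°.
With 8 satellites evenly phased, successive equator crossings are 28.54/8 = 3.567° apart.
That is 3.567 × 111.2 = 397 km at the equator.

397 km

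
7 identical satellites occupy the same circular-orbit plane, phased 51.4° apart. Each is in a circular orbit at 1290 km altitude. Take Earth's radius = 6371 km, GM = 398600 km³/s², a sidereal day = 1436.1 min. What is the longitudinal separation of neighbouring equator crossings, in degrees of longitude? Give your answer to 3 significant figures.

Semi-major axis a = 6371 + 1290 = 7661 km. Period T = 2π√(a³/μ) = 2π√(7661³/398600) = 6673.3 s = 111.22 min.
Single-satellite node shift = (6673.3/86166) × 360° = 27.88°.
With 7 satellites evenly phased, successive equator crossings are 27.88/7 = 3.983° apart.

3.98°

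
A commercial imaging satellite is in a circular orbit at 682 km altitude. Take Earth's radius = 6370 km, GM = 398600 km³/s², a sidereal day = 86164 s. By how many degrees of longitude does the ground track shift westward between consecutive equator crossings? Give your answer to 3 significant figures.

Semi-major axis a = 6370 + 682 = 7052 km. Period T = 2π√(a³/μ) = 2π√(7052³/398600) = 5893.6 s = 98.23 min.
During one orbit Earth rotates (5893.6 / 86164) × 360° = 24.62°.

24.6°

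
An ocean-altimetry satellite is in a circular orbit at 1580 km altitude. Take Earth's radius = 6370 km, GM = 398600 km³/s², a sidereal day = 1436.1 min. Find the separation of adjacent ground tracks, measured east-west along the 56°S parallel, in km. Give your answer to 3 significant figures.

Semi-major axis a = 6370 + 1580 = 7950 km. Period T = 2π√(a³/μ) = 2π√(7950³/398600) = 7054.4 s = 117.57 min.
Node shift per orbit = (7054.4/86166) × 360° = 29.47°.
Equatorial spacing = 29.47 × 111.2 km/° = 3277 km.
At 56° latitude, spacing = 3277 × cos(56°) = 1832 km.

1830 km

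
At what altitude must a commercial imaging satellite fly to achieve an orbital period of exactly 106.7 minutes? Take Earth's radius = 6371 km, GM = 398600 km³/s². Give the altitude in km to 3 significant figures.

T = 106.7 min = 6402.0 s.
From T = 2π√(a³/μ): a = (μ T²/4π²)^(1/3) = (398600 × 6402.0² / 4π²)^(1/3) = 7452 km.
Altitude h = a − R = 7452 − 6371 = 1081 km.

1080 km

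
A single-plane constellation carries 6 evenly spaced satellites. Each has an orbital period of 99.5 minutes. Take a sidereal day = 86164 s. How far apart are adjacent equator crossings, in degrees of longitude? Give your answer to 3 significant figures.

4.16°

T = 99.5 min = 5970.0 s.
Single-satellite node shift = (5970.0/86164) × 360° = 24.94°.
With 6 satellites evenly phased, successive equator crossings are 24.94/6 = 4.157° apart.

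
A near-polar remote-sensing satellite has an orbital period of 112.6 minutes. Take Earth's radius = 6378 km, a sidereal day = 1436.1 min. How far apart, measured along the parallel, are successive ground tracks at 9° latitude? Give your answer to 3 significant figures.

3100 km

T = 112.6 min = 6756.0 s.
Node shift per orbit = (6756.0/86166) × 360° = 28.23°.
Equatorial spacing = 28.23 × 111.3 km/° = 3142 km.
At 9° latitude, spacing = 3142 × cos(9°) = 3103 km.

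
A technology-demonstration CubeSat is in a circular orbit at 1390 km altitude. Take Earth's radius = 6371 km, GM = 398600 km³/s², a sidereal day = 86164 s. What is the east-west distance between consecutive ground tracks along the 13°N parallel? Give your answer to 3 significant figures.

3080 km

Semi-major axis a = 6371 + 1390 = 7761 km. Period T = 2π√(a³/μ) = 2π√(7761³/398600) = 6804.4 s = 113.41 min.
Node shift per orbit = (6804.4/86164) × 360° = 28.43°.
Equatorial spacing = 28.43 × 111.2 km/° = 3161 km.
At 13° latitude, spacing = 3161 × cos(13°) = 3080 km.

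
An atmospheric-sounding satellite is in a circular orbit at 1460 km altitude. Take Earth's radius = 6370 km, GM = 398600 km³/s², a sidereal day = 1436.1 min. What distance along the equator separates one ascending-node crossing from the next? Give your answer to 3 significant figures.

Semi-major axis a = 6370 + 1460 = 7830 km. Period T = 2π√(a³/μ) = 2π√(7830³/398600) = 6895.3 s = 114.92 min.
During one orbit Earth rotates (6895.3 / 86166) × 360° = 28.81°.
At the equator that is 28.81° × (2π·6370/360) km/° = 28.81 × 111.2 = 3203 km.

3200 km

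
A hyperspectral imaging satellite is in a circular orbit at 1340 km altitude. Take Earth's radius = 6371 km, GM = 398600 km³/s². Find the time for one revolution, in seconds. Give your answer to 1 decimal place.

6738.7 seconds

Semi-major axis a = 6371 + 1340 = 7711 km. Period T = 2π√(a³/μ) = 2π√(7711³/398600) = 6738.7 s = 112.31 min.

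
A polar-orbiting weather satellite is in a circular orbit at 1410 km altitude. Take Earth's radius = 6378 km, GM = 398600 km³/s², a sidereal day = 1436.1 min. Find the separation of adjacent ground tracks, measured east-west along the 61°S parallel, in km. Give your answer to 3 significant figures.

1540 km

Semi-major axis a = 6378 + 1410 = 7788 km. Period T = 2π√(a³/μ) = 2π√(7788³/398600) = 6839.9 s = 114.00 min.
Node shift per orbit = (6839.9/86166) × 360° = 28.58°.
Equatorial spacing = 28.58 × 111.3 km/° = 3181 km.
At 61° latitude, spacing = 3181 × cos(61°) = 1542 km.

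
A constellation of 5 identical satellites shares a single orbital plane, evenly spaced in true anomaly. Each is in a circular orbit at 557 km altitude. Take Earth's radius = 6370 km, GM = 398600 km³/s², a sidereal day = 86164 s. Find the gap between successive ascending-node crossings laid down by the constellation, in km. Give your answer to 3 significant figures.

533 km

Semi-major axis a = 6370 + 557 = 6927 km. Period T = 2π√(a³/μ) = 2π√(6927³/398600) = 5737.6 s = 95.63 min.
Single-satellite node shift = (5737.6/86164) × 360° = 23.97°.
With 5 satellites evenly phased, successive equator crossings are 23.97/5 = 4.794° apart.
That is 4.794 × 111.2 = 533 km at the equator.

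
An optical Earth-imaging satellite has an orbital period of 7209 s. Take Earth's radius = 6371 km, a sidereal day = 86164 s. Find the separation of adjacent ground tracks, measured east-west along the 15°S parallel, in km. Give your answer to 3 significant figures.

3240 km

Node shift per orbit = (7209.0/86164) × 360° = 30.12°.
Equatorial spacing = 30.12 × 111.2 km/° = 3349 km.
At 15° latitude, spacing = 3349 × cos(15°) = 3235 km.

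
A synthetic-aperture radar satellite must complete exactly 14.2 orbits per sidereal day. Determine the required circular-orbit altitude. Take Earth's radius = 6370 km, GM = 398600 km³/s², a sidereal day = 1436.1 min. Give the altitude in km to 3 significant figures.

820 km

Required period T = 86166 / 14.2 = 6068.0 s.
From T = 2π√(a³/μ): a = (μ T²/4π²)^(1/3) = (398600 × 6068.0² / 4π²)^(1/3) = 7190 km.
Altitude h = a − R = 7190 − 6370 = 820 km.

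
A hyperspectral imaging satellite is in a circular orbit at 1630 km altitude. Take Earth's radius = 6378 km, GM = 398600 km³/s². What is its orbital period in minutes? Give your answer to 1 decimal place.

Semi-major axis a = 6378 + 1630 = 8008 km. Period T = 2π√(a³/μ) = 2π√(8008³/398600) = 7131.8 s = 118.86 min.

118.9 min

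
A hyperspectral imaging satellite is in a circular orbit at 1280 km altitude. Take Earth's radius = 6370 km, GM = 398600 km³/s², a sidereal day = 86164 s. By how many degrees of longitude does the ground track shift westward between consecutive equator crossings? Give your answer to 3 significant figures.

Semi-major axis a = 6370 + 1280 = 7650 km. Period T = 2π√(a³/μ) = 2π√(7650³/398600) = 6658.9 s = 110.98 min.
During one orbit Earth rotates (6658.9 / 86164) × 360° = 27.82°.

27.8°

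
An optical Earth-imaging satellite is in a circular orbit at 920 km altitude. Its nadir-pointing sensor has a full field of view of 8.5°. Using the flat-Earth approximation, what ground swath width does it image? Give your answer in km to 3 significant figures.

137 km

Half-angle = 8.5°/2 = 4.25°.
Swath width ≈ 2h·tan(θ/2) = 2 × 920 × tan(4.25°) = 136.7 km.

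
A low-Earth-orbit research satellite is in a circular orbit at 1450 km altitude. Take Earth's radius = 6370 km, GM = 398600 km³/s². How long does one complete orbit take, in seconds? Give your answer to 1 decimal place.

Semi-major axis a = 6370 + 1450 = 7820 km. Period T = 2π√(a³/μ) = 2π√(7820³/398600) = 6882.1 s = 114.70 min.

6882.1 seconds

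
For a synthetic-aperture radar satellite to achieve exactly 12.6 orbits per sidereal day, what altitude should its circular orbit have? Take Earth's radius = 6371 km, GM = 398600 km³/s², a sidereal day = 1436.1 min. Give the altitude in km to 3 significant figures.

1420 km

Required period T = 86166 / 12.6 = 6838.6 s.
From T = 2π√(a³/μ): a = (μ T²/4π²)^(1/3) = (398600 × 6838.6² / 4π²)^(1/3) = 7787 km.
Altitude h = a − R = 7787 − 6371 = 1416 km.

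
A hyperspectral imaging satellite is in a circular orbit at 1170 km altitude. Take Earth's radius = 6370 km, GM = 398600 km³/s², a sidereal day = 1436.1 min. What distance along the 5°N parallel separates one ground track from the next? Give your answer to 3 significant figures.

3020 km

Semi-major axis a = 6370 + 1170 = 7540 km. Period T = 2π√(a³/μ) = 2π√(7540³/398600) = 6515.8 s = 108.60 min.
Node shift per orbit = (6515.8/86166) × 360° = 27.22°.
Equatorial spacing = 27.22 × 111.2 km/° = 3027 km.
At 5° latitude, spacing = 3027 × cos(5°) = 3015 km.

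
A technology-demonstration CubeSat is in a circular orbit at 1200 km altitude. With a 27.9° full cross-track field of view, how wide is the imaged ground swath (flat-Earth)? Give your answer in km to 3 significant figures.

596 km

Half-angle = 27.9°/2 = 13.95°.
Swath width ≈ 2h·tan(θ/2) = 2 × 1200 × tan(13.95°) = 596.2 km.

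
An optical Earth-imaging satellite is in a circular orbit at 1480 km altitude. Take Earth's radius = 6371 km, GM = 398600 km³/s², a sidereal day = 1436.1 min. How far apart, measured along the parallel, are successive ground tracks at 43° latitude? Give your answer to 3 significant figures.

2350 km

Semi-major axis a = 6371 + 1480 = 7851 km. Period T = 2π√(a³/μ) = 2π√(7851³/398600) = 6923.1 s = 115.38 min.
Node shift per orbit = (6923.1/86166) × 360° = 28.92°.
Equatorial spacing = 28.92 × 111.2 km/° = 3216 km.
At 43° latitude, spacing = 3216 × cos(43°) = 2352 km.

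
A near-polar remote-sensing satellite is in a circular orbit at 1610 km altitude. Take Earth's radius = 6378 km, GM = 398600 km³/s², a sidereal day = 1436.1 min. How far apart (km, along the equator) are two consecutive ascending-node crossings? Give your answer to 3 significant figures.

3300 km

Semi-major axis a = 6378 + 1610 = 7988 km. Period T = 2π√(a³/μ) = 2π√(7988³/398600) = 7105.1 s = 118.42 min.
During one orbit Earth rotates (7105.1 / 86166) × 360° = 29.68°.
At the equator that is 29.68° × (2π·6378/360) km/° = 29.68 × 111.3 = 3304 km.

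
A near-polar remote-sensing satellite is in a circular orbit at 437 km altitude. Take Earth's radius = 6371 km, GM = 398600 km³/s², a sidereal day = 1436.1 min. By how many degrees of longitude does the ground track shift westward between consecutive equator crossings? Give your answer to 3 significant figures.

Semi-major axis a = 6371 + 437 = 6808 km. Period T = 2π√(a³/μ) = 2π√(6808³/398600) = 5590.4 s = 93.17 min.
During one orbit Earth rotates (5590.4 / 86166) × 360° = 23.36°.

23.4°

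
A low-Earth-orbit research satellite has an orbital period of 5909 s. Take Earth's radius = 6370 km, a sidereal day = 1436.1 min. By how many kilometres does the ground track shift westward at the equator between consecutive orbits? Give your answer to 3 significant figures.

During one orbit Earth rotates (5909.0 / 86166) × 360° = 24.69°.
At the equator that is 24.69° × (2π·6370/360) km/° = 24.69 × 111.2 = 2745 km.

2740 km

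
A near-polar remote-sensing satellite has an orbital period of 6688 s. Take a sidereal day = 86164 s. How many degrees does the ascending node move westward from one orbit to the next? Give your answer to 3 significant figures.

27.9°

During one orbit Earth rotates (6688.0 / 86164) × 360° = 27.94°.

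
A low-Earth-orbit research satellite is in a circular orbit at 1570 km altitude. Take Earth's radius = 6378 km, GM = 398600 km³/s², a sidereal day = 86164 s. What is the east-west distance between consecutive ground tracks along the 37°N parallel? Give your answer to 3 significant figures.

Semi-major axis a = 6378 + 1570 = 7948 km. Period T = 2π√(a³/μ) = 2π√(7948³/398600) = 7051.8 s = 117.53 min.
Node shift per orbit = (7051.8/86164) × 360° = 29.46°.
Equatorial spacing = 29.46 × 111.3 km/° = 3280 km.
At 37° latitude, spacing = 3280 × cos(37°) = 2619 km.

2620 km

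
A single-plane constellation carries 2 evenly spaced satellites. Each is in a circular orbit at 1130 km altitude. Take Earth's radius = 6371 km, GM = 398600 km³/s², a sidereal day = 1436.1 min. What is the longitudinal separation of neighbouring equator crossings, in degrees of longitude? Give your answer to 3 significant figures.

13.5°

Semi-major axis a = 6371 + 1130 = 7501 km. Period T = 2π√(a³/μ) = 2π√(7501³/398600) = 6465.3 s = 107.76 min.
Single-satellite node shift = (6465.3/86166) × 360° = 27.01°.
With 2 satellites evenly phased, successive equator crossings are 27.01/2 = 13.506° apart.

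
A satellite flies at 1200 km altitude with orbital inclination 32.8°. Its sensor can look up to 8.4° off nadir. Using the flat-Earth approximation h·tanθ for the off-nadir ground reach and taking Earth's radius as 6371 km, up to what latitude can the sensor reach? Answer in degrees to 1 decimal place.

For a prograde orbit the ground track reaches latitude ±i = ±32.8°.
Sensor half-swath on the ground ≈ 1200·tan(8.4°) = 177 km = 1.59° of latitude.
Maximum observable latitude ≈ 32.8 + 1.59 = 34.4°.

34.4°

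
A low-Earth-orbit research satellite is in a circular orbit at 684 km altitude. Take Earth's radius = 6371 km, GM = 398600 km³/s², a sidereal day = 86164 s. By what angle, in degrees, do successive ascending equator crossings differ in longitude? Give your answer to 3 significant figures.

Semi-major axis a = 6371 + 684 = 7055 km. Period T = 2π√(a³/μ) = 2π√(7055³/398600) = 5897.3 s = 98.29 min.
During one orbit Earth rotates (5897.3 / 86164) × 360° = 24.64°.

24.6°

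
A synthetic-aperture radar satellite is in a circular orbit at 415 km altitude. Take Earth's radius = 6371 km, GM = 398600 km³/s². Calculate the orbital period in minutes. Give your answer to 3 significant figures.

92.7 min

Semi-major axis a = 6371 + 415 = 6786 km. Period T = 2π√(a³/μ) = 2π√(6786³/398600) = 5563.3 s = 92.72 min.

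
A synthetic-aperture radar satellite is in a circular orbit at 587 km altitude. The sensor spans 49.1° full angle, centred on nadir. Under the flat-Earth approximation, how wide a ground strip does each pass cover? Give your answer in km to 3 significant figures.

536 km

Half-angle = 49.1°/2 = 24.55°.
Swath width ≈ 2h·tan(θ/2) = 2 × 587 × tan(24.55°) = 536.3 km.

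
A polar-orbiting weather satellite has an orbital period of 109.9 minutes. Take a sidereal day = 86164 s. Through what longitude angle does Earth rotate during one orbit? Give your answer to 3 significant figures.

T = 109.9 min = 6594.0 s.
During one orbit Earth rotates (6594.0 / 86164) × 360° = 27.55°.

27.6°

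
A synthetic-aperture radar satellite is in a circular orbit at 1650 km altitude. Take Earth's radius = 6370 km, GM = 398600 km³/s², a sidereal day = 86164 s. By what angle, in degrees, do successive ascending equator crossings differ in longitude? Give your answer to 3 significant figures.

29.9°

Semi-major axis a = 6370 + 1650 = 8020 km. Period T = 2π√(a³/μ) = 2π√(8020³/398600) = 7147.8 s = 119.13 min.
During one orbit Earth rotates (7147.8 / 86164) × 360° = 29.86°.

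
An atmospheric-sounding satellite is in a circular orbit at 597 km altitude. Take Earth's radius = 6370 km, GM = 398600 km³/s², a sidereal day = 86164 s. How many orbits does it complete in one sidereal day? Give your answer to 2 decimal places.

Semi-major axis a = 6370 + 597 = 6967 km. Period T = 2π√(a³/μ) = 2π√(6967³/398600) = 5787.4 s = 96.46 min.
Orbits per sidereal day = 86164 / 5787.4 = 14.888.

14.89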